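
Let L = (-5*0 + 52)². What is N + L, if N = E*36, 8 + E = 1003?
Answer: 38524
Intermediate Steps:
L = 2704 (L = (0 + 52)² = 52² = 2704)
E = 995 (E = -8 + 1003 = 995)
N = 35820 (N = 995*36 = 35820)
N + L = 35820 + 2704 = 38524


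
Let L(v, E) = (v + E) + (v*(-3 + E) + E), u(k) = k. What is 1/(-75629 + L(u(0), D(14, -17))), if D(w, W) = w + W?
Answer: -1/75635 ≈ -1.3221e-5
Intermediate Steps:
D(w, W) = W + w
L(v, E) = v + 2*E + v*(-3 + E) (L(v, E) = (E + v) + (E + v*(-3 + E)) = v + 2*E + v*(-3 + E))
1/(-75629 + L(u(0), D(14, -17))) = 1/(-75629 + (-2*0 + 2*(-17 + 14) + (-17 + 14)*0)) = 1/(-75629 + (0 + 2*(-3) - 3*0)) = 1/(-75629 + (0 - 6 + 0)) = 1/(-75629 - 6) = 1/(-75635) = -1/75635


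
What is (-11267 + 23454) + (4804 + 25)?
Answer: 17016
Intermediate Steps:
(-11267 + 23454) + (4804 + 25) = 12187 + 4829 = 17016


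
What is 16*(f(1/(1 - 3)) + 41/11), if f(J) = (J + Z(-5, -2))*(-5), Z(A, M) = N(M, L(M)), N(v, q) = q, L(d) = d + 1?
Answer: 1976/11 ≈ 179.64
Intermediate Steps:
L(d) = 1 + d
Z(A, M) = 1 + M
f(J) = 5 - 5*J (f(J) = (J + (1 - 2))*(-5) = (J - 1)*(-5) = (-1 + J)*(-5) = 5 - 5*J)
16*(f(1/(1 - 3)) + 41/11) = 16*((5 - 5/(1 - 3)) + 41/11) = 16*((5 - 5/(-2)) + 41*(1/11)) = 16*((5 - 5*(-½)) + 41/11) = 16*((5 + 5/2) + 41/11) = 16*(15/2 + 41/11) = 16*(247/22) = 1976/11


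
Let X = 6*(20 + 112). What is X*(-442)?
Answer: -350064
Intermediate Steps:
X = 792 (X = 6*132 = 792)
X*(-442) = 792*(-442) = -350064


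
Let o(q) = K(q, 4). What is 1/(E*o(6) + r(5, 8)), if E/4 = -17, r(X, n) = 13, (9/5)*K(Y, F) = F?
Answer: -9/1243 ≈ -0.0072405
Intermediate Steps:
K(Y, F) = 5*F/9
E = -68 (E = 4*(-17) = -68)
o(q) = 20/9 (o(q) = (5/9)*4 = 20/9)
1/(E*o(6) + r(5, 8)) = 1/(-68*20/9 + 13) = 1/(-1360/9 + 13) = 1/(-1243/9) = -9/1243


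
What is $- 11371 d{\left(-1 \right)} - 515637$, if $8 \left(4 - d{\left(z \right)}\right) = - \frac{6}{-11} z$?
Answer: $- \frac{24723437}{44} \approx -5.619 \cdot 10^{5}$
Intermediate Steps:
$d{\left(z \right)} = 4 - \frac{3 z}{44}$ ($d{\left(z \right)} = 4 - \frac{- \frac{6}{-11} z}{8} = 4 - \frac{\left(-6\right) \left(- \frac{1}{11}\right) z}{8} = 4 - \frac{\frac{6}{11} z}{8} = 4 - \frac{3 z}{44}$)
$- 11371 d{\left(-1 \right)} - 515637 = - 11371 \left(4 - - \frac{3}{44}\right) - 515637 = - 11371 \left(4 + \frac{3}{44}\right) - 515637 = \left(-11371\right) \frac{179}{44} - 515637 = - \frac{2035409}{44} - 515637 = - \frac{24723437}{44}$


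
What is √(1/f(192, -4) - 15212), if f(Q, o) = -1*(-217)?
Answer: I*√716317651/217 ≈ 123.34*I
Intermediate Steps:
f(Q, o) = 217
√(1/f(192, -4) - 15212) = √(1/217 - 15212) = √(-3301003/217) = I*√716317651/217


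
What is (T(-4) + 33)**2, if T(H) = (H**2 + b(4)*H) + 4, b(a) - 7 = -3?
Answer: 1369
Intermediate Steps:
b(a) = 4 (b(a) = 7 - 3 = 4)
T(H) = 4 + H**2 + 4*H (T(H) = (H**2 + 4*H) + 4 = 4 + H**2 + 4*H)
(T(-4) + 33)**2 = ((4 + (-4)**2 + 4*(-4)) + 33)**2 = ((4 + 16 - 16) + 33)**2 = (4 + 33)**2 = 37**2 = 1369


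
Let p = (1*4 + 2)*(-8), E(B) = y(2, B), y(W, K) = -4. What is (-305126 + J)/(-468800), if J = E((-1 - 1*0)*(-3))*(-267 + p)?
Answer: 151933/234400 ≈ 0.64818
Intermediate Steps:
E(B) = -4
p = -48 (p = (4 + 2)*(-8) = 6*(-8) = -48)
J = 1260 (J = -4*(-267 - 48) = -4*(-315) = 1260)
(-305126 + J)/(-468800) = (-305126 + 1260)/(-468800) = -303866*(-1/468800) = 151933/234400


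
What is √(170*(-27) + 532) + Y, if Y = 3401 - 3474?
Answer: -73 + I*√4058 ≈ -73.0 + 63.702*I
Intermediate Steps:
Y = -73
√(170*(-27) + 532) + Y = √(170*(-27) + 532) - 73 = √(-4590 + 532) - 73 = √(-4058) - 73 = I*√4058 - 73 = -73 + I*√4058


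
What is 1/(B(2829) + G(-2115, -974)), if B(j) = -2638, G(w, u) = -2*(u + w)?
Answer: 1/3540 ≈ 0.00028249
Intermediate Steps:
G(w, u) = -2*u - 2*w
1/(B(2829) + G(-2115, -974)) = 1/(-2638 + (-2*(-974) - 2*(-2115))) = 1/(-2638 + (1948 + 4230)) = 1/(-2638 + 6178) = 1/3540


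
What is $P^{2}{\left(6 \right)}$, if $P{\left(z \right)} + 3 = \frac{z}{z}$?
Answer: $4$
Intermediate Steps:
$P{\left(z \right)} = -2$ ($P{\left(z \right)} = -3 + \frac{z}{z} = -3 + 1 = -2$)
$P^{2}{\left(6 \right)} = \left(-2\right)^{2} = 4$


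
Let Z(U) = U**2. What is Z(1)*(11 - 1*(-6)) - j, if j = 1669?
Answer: -1652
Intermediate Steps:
Z(1)*(11 - 1*(-6)) - j = 1**2*(11 - 1*(-6)) - 1*1669 = 1*(11 + 6) - 1669 = 1*17 - 1669 = 17 - 1669 = -1652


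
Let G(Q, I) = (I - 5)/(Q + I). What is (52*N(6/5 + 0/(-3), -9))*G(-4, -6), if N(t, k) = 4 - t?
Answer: 4004/25 ≈ 160.16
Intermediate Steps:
G(Q, I) = (-5 + I)/(I + Q)
(52*N(6/5 + 0/(-3), -9))*G(-4, -6) = (52*(4 - (6/5 + 0/(-3))))*((-5 - 6)/(-6 - 4)) = (52*(4 - (6*(⅕) + 0*(-⅓))))*(-11/(-10)) = (52*(4 - (6/5 + 0)))*(-⅒*(-11)) = (52*(4 - 1*6/5))*(11/10) = (52*(4 - 6/5))*(11/10) = (52*(14/5))*(11/10) = (728/5)*(11/10) = 4004/25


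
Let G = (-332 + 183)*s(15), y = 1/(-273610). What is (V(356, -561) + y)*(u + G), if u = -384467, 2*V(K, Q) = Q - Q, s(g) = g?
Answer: 193351/136805 ≈ 1.4133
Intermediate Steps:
V(K, Q) = 0 (V(K, Q) = (Q - Q)/2 = (½)*0 = 0)
y = -1/273610 ≈ -3.6548e-6
G = -2235 (G = (-332 + 183)*15 = -149*15 = -2235)
(V(356, -561) + y)*(u + G) = (0 - 1/273610)*(-384467 - 2235) = -1/273610*(-386702) = 193351/136805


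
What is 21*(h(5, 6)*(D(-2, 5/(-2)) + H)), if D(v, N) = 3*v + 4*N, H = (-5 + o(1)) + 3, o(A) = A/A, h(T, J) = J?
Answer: -2142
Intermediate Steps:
o(A) = 1
H = -1 (H = (-5 + 1) + 3 = -4 + 3 = -1)
21*(h(5, 6)*(D(-2, 5/(-2)) + H)) = 21*(6*((3*(-2) + 4*(5/(-2))) - 1)) = 21*(6*((-6 + 4*(5*(-1/2))) - 1)) = 21*(6*((-6 + 4*(-5/2)) - 1)) = 21*(6*((-6 - 10) - 1)) = 21*(6*(-16 - 1)) = 21*(6*(-17)) = 21*(-102) = -2142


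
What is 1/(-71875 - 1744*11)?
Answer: -1/91059 ≈ -1.0982e-5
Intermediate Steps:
1/(-71875 - 1744*11) = 1/(-71875 - 19184) = 1/(-91059) = -1/91059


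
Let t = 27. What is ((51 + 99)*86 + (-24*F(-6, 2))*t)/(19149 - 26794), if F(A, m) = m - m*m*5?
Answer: -24564/7645 ≈ -3.2131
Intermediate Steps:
F(A, m) = m - 5*m**2 (F(A, m) = m - m**2*5 = m - 5*m**2)
((51 + 99)*86 + (-24*F(-6, 2))*t)/(19149 - 26794) = ((51 + 99)*86 - 48*(1 - 5*2)*27)/(19149 - 26794) = (150*86 - 48*(1 - 10)*27)/(-7645) = (12900 - 48*(-9)*27)*(-1/7645) = (12900 - 24*(-18)*27)*(-1/7645) = (12900 + 432*27)*(-1/7645) = (12900 + 11664)*(-1/7645) = 24564*(-1/7645) = -24564/7645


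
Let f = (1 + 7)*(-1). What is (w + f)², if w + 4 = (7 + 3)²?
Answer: 7744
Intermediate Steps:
f = -8 (f = 8*(-1) = -8)
w = 96 (w = -4 + (7 + 3)² = -4 + 10² = -4 + 100 = 96)
(w + f)² = (96 - 8)² = 88² = 7744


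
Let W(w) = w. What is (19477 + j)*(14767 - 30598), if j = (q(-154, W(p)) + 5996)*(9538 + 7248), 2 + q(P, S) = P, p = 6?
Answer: -1552225069827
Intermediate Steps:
q(P, S) = -2 + P
j = 98030240 (j = ((-2 - 154) + 5996)*(9538 + 7248) = (-156 + 5996)*16786 = 5840*16786 = 98030240)
(19477 + j)*(14767 - 30598) = (19477 + 98030240)*(14767 - 30598) = 98049717*(-15831) = -1552225069827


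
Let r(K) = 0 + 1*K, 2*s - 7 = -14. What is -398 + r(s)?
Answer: -803/2 ≈ -401.50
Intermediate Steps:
s = -7/2 (s = 7/2 + (½)*(-14) = 7/2 - 7 = -7/2 ≈ -3.5000)
r(K) = K (r(K) = 0 + K = K)
-398 + r(s) = -398 - 7/2 = -803/2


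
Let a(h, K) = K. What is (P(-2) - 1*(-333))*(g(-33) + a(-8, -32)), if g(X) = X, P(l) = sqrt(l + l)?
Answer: -21645 - 130*I ≈ -21645.0 - 130.0*I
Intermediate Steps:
P(l) = sqrt(2)*sqrt(l) (P(l) = sqrt(2*l) = sqrt(2)*sqrt(l))
(P(-2) - 1*(-333))*(g(-33) + a(-8, -32)) = (sqrt(2)*sqrt(-2) - 1*(-333))*(-33 - 32) = (sqrt(2)*(I*sqrt(2)) + 333)*(-65) = (2*I + 333)*(-65) = (333 + 2*I)*(-65) = -21645 - 130*I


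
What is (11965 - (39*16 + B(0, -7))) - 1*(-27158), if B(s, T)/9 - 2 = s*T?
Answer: 38481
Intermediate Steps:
B(s, T) = 18 + 9*T*s (B(s, T) = 18 + 9*(s*T) = 18 + 9*(T*s) = 18 + 9*T*s)
(11965 - (39*16 + B(0, -7))) - 1*(-27158) = (11965 - (39*16 + (18 + 9*(-7)*0))) - 1*(-27158) = (11965 - (624 + (18 + 0))) + 27158 = (11965 - (624 + 18)) + 27158 = (11965 - 1*642) + 27158 = (11965 - 642) + 27158 = 11323 + 27158 = 38481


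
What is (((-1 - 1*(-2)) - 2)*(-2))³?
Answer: 8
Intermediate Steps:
(((-1 - 1*(-2)) - 2)*(-2))³ = (((-1 + 2) - 2)*(-2))³ = ((1 - 2)*(-2))³ = (-1*(-2))³ = 2³ = 8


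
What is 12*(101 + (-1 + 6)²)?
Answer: 1512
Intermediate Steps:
12*(101 + (-1 + 6)²) = 12*(101 + 5²) = 12*(101 + 25) = 12*126 = 1512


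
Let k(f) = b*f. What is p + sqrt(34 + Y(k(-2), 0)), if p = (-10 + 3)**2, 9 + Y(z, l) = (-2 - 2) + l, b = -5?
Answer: 49 + sqrt(21) ≈ 53.583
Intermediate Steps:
k(f) = -5*f
Y(z, l) = -13 + l (Y(z, l) = -9 + ((-2 - 2) + l) = -9 + (-4 + l) = -13 + l)
p = 49 (p = (-7)**2 = 49)
p + sqrt(34 + Y(k(-2), 0)) = 49 + sqrt(34 + (-13 + 0)) = 49 + sqrt(34 - 13) = 49 + sqrt(21)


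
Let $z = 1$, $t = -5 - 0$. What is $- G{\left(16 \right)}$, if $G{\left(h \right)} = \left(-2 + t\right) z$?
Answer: $7$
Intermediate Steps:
$t = -5$ ($t = -5 + 0 = -5$)
$G{\left(h \right)} = -7$ ($G{\left(h \right)} = \left(-2 - 5\right) 1 = \left(-7\right) 1 = -7$)
$- G{\left(16 \right)} = \left(-1\right) \left(-7\right) = 7$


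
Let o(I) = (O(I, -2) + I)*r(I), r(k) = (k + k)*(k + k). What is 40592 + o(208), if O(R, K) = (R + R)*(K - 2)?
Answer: -251928944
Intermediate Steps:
O(R, K) = 2*R*(-2 + K) (O(R, K) = (2*R)*(-2 + K) = 2*R*(-2 + K))
r(k) = 4*k² (r(k) = (2*k)*(2*k) = 4*k²)
o(I) = -28*I³ (o(I) = (2*I*(-2 - 2) + I)*(4*I²) = (2*I*(-4) + I)*(4*I²) = (-8*I + I)*(4*I²) = (-7*I)*(4*I²) = -28*I³)
40592 + o(208) = 40592 - 28*208³ = 40592 - 28*8998912 = 40592 - 251969536 = -251928944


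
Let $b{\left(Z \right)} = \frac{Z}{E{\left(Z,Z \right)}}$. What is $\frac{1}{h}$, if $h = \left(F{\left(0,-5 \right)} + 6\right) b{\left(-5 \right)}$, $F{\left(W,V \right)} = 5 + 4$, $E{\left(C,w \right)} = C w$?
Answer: $- \frac{1}{3} \approx -0.33333$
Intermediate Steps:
$b{\left(Z \right)} = \frac{1}{Z}$ ($b{\left(Z \right)} = \frac{Z}{Z Z} = \frac{Z}{Z^{2}} = \frac{1}{Z}$)
$F{\left(W,V \right)} = 9$
$h = -3$ ($h = \frac{9 + 6}{-5} = 15 \left(- \frac{1}{5}\right) = -3$)
$\frac{1}{h} = \frac{1}{-3} = - \frac{1}{3}$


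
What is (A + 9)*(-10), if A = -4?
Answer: -50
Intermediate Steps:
(A + 9)*(-10) = (-4 + 9)*(-10) = 5*(-10) = -50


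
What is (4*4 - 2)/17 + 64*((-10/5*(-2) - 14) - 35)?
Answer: -48946/17 ≈ -2879.2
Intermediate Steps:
(4*4 - 2)/17 + 64*((-10/5*(-2) - 14) - 35) = (16 - 2)*(1/17) + 64*((-10/5*(-2) - 14) - 35) = 14*(1/17) + 64*((-2*1*(-2) - 14) - 35) = 14/17 + 64*((-2*(-2) - 14) - 35) = 14/17 + 64*((4 - 14) - 35) = 14/17 + 64*(-10 - 35) = 14/17 + 64*(-45) = 14/17 - 2880 = -48946/17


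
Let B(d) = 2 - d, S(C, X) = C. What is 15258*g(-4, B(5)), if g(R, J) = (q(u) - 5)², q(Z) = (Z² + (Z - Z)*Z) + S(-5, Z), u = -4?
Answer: 549288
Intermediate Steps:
q(Z) = -5 + Z² (q(Z) = (Z² + (Z - Z)*Z) - 5 = (Z² + 0*Z) - 5 = (Z² + 0) - 5 = Z² - 5 = -5 + Z²)
g(R, J) = 36 (g(R, J) = ((-5 + (-4)²) - 5)² = ((-5 + 16) - 5)² = (11 - 5)² = 6² = 36)
15258*g(-4, B(5)) = 15258*36 = 549288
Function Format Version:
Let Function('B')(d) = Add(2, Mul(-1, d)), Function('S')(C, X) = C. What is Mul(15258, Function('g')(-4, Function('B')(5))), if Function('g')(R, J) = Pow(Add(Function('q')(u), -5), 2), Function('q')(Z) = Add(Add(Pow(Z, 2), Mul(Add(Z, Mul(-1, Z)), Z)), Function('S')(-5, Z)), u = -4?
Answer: 549288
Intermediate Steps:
Function('q')(Z) = Add(-5, Pow(Z, 2)) (Function('q')(Z) = Add(Add(Pow(Z, 2), Mul(Add(Z, Mul(-1, Z)), Z)), -5) = Add(Add(Pow(Z, 2), Mul(0, Z)), -5) = Add(Add(Pow(Z, 2), 0), -5) = Add(Pow(Z, 2), -5) = Add(-5, Pow(Z, 2)))
Function('g')(R, J) = 36 (Function('g')(R, J) = Pow(Add(Add(-5, Pow(-4, 2)), -5), 2) = Pow(Add(Add(-5, 16), -5), 2) = Pow(Add(11, -5), 2) = Pow(6, 2) = 36)
Mul(15258, Function('g')(-4, Function('B')(5))) = Mul(15258, 36) = 549288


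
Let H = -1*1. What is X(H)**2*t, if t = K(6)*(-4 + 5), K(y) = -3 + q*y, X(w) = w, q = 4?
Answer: 21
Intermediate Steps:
H = -1
K(y) = -3 + 4*y
t = 21 (t = (-3 + 4*6)*(-4 + 5) = (-3 + 24)*1 = 21*1 = 21)
X(H)**2*t = (-1)**2*21 = 1*21 = 21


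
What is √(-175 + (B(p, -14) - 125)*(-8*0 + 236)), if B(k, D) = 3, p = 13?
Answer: I*√28967 ≈ 170.2*I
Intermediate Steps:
√(-175 + (B(p, -14) - 125)*(-8*0 + 236)) = √(-175 + (3 - 125)*(-8*0 + 236)) = √(-175 - 122*(0 + 236)) = √(-175 - 122*236) = √(-175 - 28792) = √(-28967) = I*√28967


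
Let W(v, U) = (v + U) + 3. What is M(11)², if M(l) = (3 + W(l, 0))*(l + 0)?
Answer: 34969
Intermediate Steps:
W(v, U) = 3 + U + v (W(v, U) = (U + v) + 3 = 3 + U + v)
M(l) = l*(6 + l) (M(l) = (3 + (3 + 0 + l))*(l + 0) = (3 + (3 + l))*l = (6 + l)*l = l*(6 + l))
M(11)² = (11*(6 + 11))² = (11*17)² = 187² = 34969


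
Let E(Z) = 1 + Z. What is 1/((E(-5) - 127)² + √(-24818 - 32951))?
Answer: 17161/294557690 - I*√57769/294557690 ≈ 5.826e-5 - 8.1597e-7*I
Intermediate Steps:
1/((E(-5) - 127)² + √(-24818 - 32951)) = 1/(((1 - 5) - 127)² + √(-24818 - 32951)) = 1/((-4 - 127)² + √(-57769)) = 1/((-131)² + I*√57769) = 1/(17161 + I*√57769)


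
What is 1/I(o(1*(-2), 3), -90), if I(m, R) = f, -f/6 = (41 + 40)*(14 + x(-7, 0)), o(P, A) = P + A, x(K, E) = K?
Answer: -1/3402 ≈ -0.00029394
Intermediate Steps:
o(P, A) = A + P
f = -3402 (f = -6*(41 + 40)*(14 - 7) = -486*7 = -6*567 = -3402)
I(m, R) = -3402
1/I(o(1*(-2), 3), -90) = 1/(-3402) = -1/3402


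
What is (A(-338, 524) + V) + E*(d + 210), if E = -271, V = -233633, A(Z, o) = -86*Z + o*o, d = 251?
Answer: -54920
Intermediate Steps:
A(Z, o) = o² - 86*Z (A(Z, o) = -86*Z + o² = o² - 86*Z)
(A(-338, 524) + V) + E*(d + 210) = ((524² - 86*(-338)) - 233633) - 271*(251 + 210) = ((274576 + 29068) - 233633) - 271*461 = (303644 - 233633) - 124931 = 70011 - 124931 = -54920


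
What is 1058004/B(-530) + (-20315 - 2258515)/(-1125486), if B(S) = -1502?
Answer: -98945490607/140873331 ≈ -702.37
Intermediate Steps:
1058004/B(-530) + (-20315 - 2258515)/(-1125486) = 1058004/(-1502) + (-20315 - 2258515)/(-1125486) = 1058004*(-1/1502) - 2278830*(-1/1125486) = -529002/751 + 379805/187581 = -98945490607/140873331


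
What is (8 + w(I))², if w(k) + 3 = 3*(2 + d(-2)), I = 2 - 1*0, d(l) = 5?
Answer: 676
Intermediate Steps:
I = 2 (I = 2 + 0 = 2)
w(k) = 18 (w(k) = -3 + 3*(2 + 5) = -3 + 3*7 = -3 + 21 = 18)
(8 + w(I))² = (8 + 18)² = 26² = 676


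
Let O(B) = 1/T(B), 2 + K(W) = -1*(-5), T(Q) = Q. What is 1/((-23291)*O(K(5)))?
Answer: -3/23291 ≈ -0.00012881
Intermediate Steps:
K(W) = 3 (K(W) = -2 - 1*(-5) = -2 + 5 = 3)
O(B) = 1/B
1/((-23291)*O(K(5))) = 1/((-23291)*(1/3)) = -1/(23291*1/3) = -1/23291*3 = -3/23291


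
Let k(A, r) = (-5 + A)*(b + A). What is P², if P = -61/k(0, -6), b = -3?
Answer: 3721/225 ≈ 16.538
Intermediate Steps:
k(A, r) = (-5 + A)*(-3 + A)
P = -61/15 (P = -61/(15 + 0² - 8*0) = -61/(15 + 0 + 0) = -61/15 ≈ -4.0667)
P² = (-61/15)² = 3721/225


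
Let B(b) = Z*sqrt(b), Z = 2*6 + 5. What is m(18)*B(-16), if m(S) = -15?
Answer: -1020*I ≈ -1020.0*I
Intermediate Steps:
Z = 17 (Z = 12 + 5 = 17)
B(b) = 17*sqrt(b)
m(18)*B(-16) = -255*sqrt(-16) = -255*4*I = -1020*I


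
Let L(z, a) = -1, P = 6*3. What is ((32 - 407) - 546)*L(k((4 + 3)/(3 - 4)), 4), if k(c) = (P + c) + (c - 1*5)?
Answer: 921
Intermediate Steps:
P = 18
k(c) = 13 + 2*c (k(c) = (18 + c) + (c - 1*5) = (18 + c) + (c - 5) = (18 + c) + (-5 + c) = 13 + 2*c)
((32 - 407) - 546)*L(k((4 + 3)/(3 - 4)), 4) = ((32 - 407) - 546)*(-1) = (-375 - 546)*(-1) = -921*(-1) = 921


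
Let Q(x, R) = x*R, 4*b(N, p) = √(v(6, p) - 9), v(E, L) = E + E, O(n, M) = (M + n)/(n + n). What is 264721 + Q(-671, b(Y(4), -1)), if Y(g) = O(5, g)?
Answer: 264721 - 671*√3/4 ≈ 2.6443e+5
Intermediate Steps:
O(n, M) = (M + n)/(2*n) (O(n, M) = (M + n)/((2*n)) = (M + n)*(1/(2*n)) = (M + n)/(2*n))
v(E, L) = 2*E
Y(g) = ½ + g/10 (Y(g) = (½)*(g + 5)/5 = (½)*(⅕)*(5 + g) = ½ + g/10)
b(N, p) = √3/4 (b(N, p) = √(2*6 - 9)/4 = √(12 - 9)/4 = √3/4)
Q(x, R) = R*x
264721 + Q(-671, b(Y(4), -1)) = 264721 + (√3/4)*(-671) = 264721 - 671*√3/4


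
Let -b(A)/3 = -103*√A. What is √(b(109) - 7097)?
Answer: √(-7097 + 309*√109) ≈ 62.217*I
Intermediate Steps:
b(A) = 309*√A (b(A) = -(-309)*√A = 309*√A)
√(b(109) - 7097) = √(309*√109 - 7097) = √(-7097 + 309*√109)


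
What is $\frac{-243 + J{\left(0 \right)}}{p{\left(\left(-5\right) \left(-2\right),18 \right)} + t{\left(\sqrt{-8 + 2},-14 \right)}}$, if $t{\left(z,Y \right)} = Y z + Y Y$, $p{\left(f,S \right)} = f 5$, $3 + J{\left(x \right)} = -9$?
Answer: $- \frac{10455}{10282} - \frac{595 i \sqrt{6}}{10282} \approx -1.0168 - 0.14175 i$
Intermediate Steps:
$J{\left(x \right)} = -12$ ($J{\left(x \right)} = -3 - 9 = -12$)
$p{\left(f,S \right)} = 5 f$
$t{\left(z,Y \right)} = Y^{2} + Y z$ ($t{\left(z,Y \right)} = Y z + Y^{2} = Y^{2} + Y z$)
$\frac{-243 + J{\left(0 \right)}}{p{\left(\left(-5\right) \left(-2\right),18 \right)} + t{\left(\sqrt{-8 + 2},-14 \right)}} = \frac{-243 - 12}{5 \left(\left(-5\right) \left(-2\right)\right) - 14 \left(-14 + \sqrt{-8 + 2}\right)} = - \frac{255}{5 \cdot 10 - 14 \left(-14 + \sqrt{-6}\right)} = - \frac{255}{50 - 14 \left(-14 + i \sqrt{6}\right)} = - \frac{255}{50 + \left(196 - 14 i \sqrt{6}\right)} = - \frac{255}{246 - 14 i \sqrt{6}}$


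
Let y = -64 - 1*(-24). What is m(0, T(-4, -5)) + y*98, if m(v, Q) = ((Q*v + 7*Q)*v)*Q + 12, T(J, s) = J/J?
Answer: -3908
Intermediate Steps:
y = -40 (y = -64 + 24 = -40)
T(J, s) = 1
m(v, Q) = 12 + Q*v*(7*Q + Q*v) (m(v, Q) = ((7*Q + Q*v)*v)*Q + 12 = (v*(7*Q + Q*v))*Q + 12 = Q*v*(7*Q + Q*v) + 12 = 12 + Q*v*(7*Q + Q*v))
m(0, T(-4, -5)) + y*98 = (12 + 1²*0² + 7*0*1²) - 40*98 = (12 + 1*0 + 7*0*1) - 3920 = (12 + 0 + 0) - 3920 = 12 - 3920 = -3908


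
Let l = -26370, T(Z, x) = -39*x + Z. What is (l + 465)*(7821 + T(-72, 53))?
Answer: -147192210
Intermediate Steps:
T(Z, x) = Z - 39*x
(l + 465)*(7821 + T(-72, 53)) = (-26370 + 465)*(7821 + (-72 - 39*53)) = -25905*(7821 + (-72 - 2067)) = -25905*(7821 - 2139) = -25905*5682 = -147192210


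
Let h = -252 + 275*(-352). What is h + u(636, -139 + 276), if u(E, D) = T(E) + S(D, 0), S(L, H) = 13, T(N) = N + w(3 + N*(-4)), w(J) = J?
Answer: -98944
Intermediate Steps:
h = -97052 (h = -252 - 96800 = -97052)
T(N) = 3 - 3*N (T(N) = N + (3 + N*(-4)) = N + (3 - 4*N) = 3 - 3*N)
u(E, D) = 16 - 3*E (u(E, D) = (3 - 3*E) + 13 = 16 - 3*E)
h + u(636, -139 + 276) = -97052 + (16 - 3*636) = -97052 + (16 - 1908) = -97052 - 1892 = -98944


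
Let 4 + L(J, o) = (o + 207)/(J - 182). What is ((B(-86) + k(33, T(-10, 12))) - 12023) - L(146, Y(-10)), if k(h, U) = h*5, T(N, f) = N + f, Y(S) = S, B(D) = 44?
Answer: -424963/36 ≈ -11805.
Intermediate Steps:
L(J, o) = -4 + (207 + o)/(-182 + J) (L(J, o) = -4 + (o + 207)/(J - 182) = -4 + (207 + o)/(-182 + J))
k(h, U) = 5*h
((B(-86) + k(33, T(-10, 12))) - 12023) - L(146, Y(-10)) = ((44 + 5*33) - 12023) - (935 - 10 - 4*146)/(-182 + 146) = ((44 + 165) - 12023) - (935 - 10 - 584)/(-36) = (209 - 12023) - (-1)*341/36 = -11814 - 1*(-341/36) = -11814 + 341/36 = -424963/36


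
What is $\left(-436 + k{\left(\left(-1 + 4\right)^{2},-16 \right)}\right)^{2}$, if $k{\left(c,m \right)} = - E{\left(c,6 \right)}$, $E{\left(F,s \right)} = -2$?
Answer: $188356$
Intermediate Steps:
$k{\left(c,m \right)} = 2$ ($k{\left(c,m \right)} = \left(-1\right) \left(-2\right) = 2$)
$\left(-436 + k{\left(\left(-1 + 4\right)^{2},-16 \right)}\right)^{2} = \left(-436 + 2\right)^{2} = \left(-434\right)^{2} = 188356$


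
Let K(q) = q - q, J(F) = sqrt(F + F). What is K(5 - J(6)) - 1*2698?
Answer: -2698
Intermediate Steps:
J(F) = sqrt(2)*sqrt(F) (J(F) = sqrt(2*F) = sqrt(2)*sqrt(F))
K(q) = 0
K(5 - J(6)) - 1*2698 = 0 - 1*2698 = 0 - 2698 = -2698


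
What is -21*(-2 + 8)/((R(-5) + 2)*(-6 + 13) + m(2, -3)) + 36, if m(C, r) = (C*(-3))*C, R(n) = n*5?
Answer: 6354/173 ≈ 36.728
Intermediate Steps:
R(n) = 5*n
m(C, r) = -3*C² (m(C, r) = (-3*C)*C = -3*C²)
-21*(-2 + 8)/((R(-5) + 2)*(-6 + 13) + m(2, -3)) + 36 = -21*(-2 + 8)/((5*(-5) + 2)*(-6 + 13) - 3*2²) + 36 = -126/((-25 + 2)*7 - 3*4) + 36 = -126/(-23*7 - 12) + 36 = -126/(-161 - 12) + 36 = -126/(-173) + 36 = -126*(-1)/173 + 36 = -21*(-6/173) + 36 = 126/173 + 36 = 6354/173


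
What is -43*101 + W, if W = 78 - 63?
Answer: -4328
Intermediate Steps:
W = 15
-43*101 + W = -43*101 + 15 = -4343 + 15 = -4328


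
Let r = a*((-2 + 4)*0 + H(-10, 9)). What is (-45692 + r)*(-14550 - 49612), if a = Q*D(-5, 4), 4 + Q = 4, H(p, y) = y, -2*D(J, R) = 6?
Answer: 2931690104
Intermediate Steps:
D(J, R) = -3 (D(J, R) = -1/2*6 = -3)
Q = 0 (Q = -4 + 4 = 0)
a = 0 (a = 0*(-3) = 0)
r = 0 (r = 0*((-2 + 4)*0 + 9) = 0*(2*0 + 9) = 0*(0 + 9) = 0*9 = 0)
(-45692 + r)*(-14550 - 49612) = (-45692 + 0)*(-14550 - 49612) = -45692*(-64162) = 2931690104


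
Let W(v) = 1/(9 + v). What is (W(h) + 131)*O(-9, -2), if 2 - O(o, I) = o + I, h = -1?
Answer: 13637/8 ≈ 1704.6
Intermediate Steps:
O(o, I) = 2 - I - o (O(o, I) = 2 - (o + I) = 2 - (I + o) = 2 + (-I - o) = 2 - I - o)
(W(h) + 131)*O(-9, -2) = (1/(9 - 1) + 131)*(2 - 1*(-2) - 1*(-9)) = (1/8 + 131)*(2 + 2 + 9) = (⅛ + 131)*13 = (1049/8)*13 = 13637/8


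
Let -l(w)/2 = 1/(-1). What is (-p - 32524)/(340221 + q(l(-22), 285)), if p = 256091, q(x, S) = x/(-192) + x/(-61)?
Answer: -1690129440/1992333923 ≈ -0.84832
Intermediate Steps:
l(w) = 2 (l(w) = -2/(-1) = -2*(-1) = 2)
q(x, S) = -253*x/11712 (q(x, S) = x*(-1/192) + x*(-1/61) = -x/192 - x/61 = -253*x/11712)
(-p - 32524)/(340221 + q(l(-22), 285)) = (-1*256091 - 32524)/(340221 - 253/11712*2) = (-256091 - 32524)/(340221 - 253/5856) = -288615/1992333923/5856 = -288615*5856/1992333923 = -1690129440/1992333923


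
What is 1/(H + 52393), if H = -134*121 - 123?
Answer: 1/36056 ≈ 2.7735e-5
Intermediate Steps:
H = -16337 (H = -16214 - 123 = -16337)
1/(H + 52393) = 1/(-16337 + 52393) = 1/36056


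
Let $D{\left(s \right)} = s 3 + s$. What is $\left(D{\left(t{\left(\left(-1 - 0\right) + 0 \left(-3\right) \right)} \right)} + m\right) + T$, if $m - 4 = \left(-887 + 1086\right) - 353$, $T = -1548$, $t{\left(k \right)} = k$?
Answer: $-1702$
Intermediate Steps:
$m = -150$ ($m = 4 + \left(\left(-887 + 1086\right) - 353\right) = 4 + \left(199 - 353\right) = 4 - 154 = -150$)
$D{\left(s \right)} = 4 s$ ($D{\left(s \right)} = 3 s + s = 4 s$)
$\left(D{\left(t{\left(\left(-1 - 0\right) + 0 \left(-3\right) \right)} \right)} + m\right) + T = \left(4 \left(\left(-1 - 0\right) + 0 \left(-3\right)\right) - 150\right) - 1548 = \left(4 \left(\left(-1 + 0\right) + 0\right) - 150\right) - 1548 = \left(4 \left(-1 + 0\right) - 150\right) - 1548 = \left(4 \left(-1\right) - 150\right) - 1548 = \left(-4 - 150\right) - 1548 = -154 - 1548 = -1702$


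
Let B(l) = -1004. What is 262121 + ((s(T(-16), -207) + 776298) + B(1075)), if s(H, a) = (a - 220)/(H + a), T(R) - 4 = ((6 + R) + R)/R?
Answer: 1671278981/1611 ≈ 1.0374e+6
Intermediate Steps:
T(R) = 4 + (6 + 2*R)/R (T(R) = 4 + ((6 + R) + R)/R = 4 + (6 + 2*R)/R)
s(H, a) = (-220 + a)/(H + a)
262121 + ((s(T(-16), -207) + 776298) + B(1075)) = 262121 + (((-220 - 207)/((6 + 6/(-16)) - 207) + 776298) - 1004) = 262121 + ((-427/((6 + 6*(-1/16)) - 207) + 776298) - 1004) = 262121 + ((-427/((6 - 3/8) - 207) + 776298) - 1004) = 262121 + ((-427/(45/8 - 207) + 776298) - 1004) = 262121 + ((-427/(-1611/8) + 776298) - 1004) = 262121 + ((-8/1611*(-427) + 776298) - 1004) = 262121 + ((3416/1611 + 776298) - 1004) = 262121 + (1250619494/1611 - 1004) = 262121 + 1249002050/1611 = 1671278981/1611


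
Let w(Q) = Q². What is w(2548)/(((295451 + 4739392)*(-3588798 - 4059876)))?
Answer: -3246152/19254936374091 ≈ -1.6859e-7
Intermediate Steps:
w(2548)/(((295451 + 4739392)*(-3588798 - 4059876))) = 2548²/(((295451 + 4739392)*(-3588798 - 4059876))) = 6492304/((5034843*(-7648674))) = 6492304/(-38509872748182) = 6492304*(-1/38509872748182) = -3246152/19254936374091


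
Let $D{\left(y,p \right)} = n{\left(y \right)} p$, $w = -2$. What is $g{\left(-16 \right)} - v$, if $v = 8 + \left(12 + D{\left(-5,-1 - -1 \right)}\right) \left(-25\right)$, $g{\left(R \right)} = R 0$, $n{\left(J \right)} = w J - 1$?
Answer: $292$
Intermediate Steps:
$n{\left(J \right)} = -1 - 2 J$ ($n{\left(J \right)} = - 2 J - 1 = -1 - 2 J$)
$g{\left(R \right)} = 0$
$D{\left(y,p \right)} = p \left(-1 - 2 y\right)$ ($D{\left(y,p \right)} = \left(-1 - 2 y\right) p = p \left(-1 - 2 y\right)$)
$v = -292$ ($v = 8 + \left(12 + \left(-1 - -1\right) \left(-1 - -10\right)\right) \left(-25\right) = 8 + \left(12 + \left(-1 + 1\right) \left(-1 + 10\right)\right) \left(-25\right) = 8 + \left(12 + 0 \cdot 9\right) \left(-25\right) = 8 + \left(12 + 0\right) \left(-25\right) = 8 + 12 \left(-25\right) = 8 - 300 = -292$)
$g{\left(-16 \right)} - v = 0 - -292 = 0 + 292 = 292$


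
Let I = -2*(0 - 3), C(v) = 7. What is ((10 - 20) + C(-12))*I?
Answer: -18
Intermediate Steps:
I = 6 (I = -2*(-3) = 6)
((10 - 20) + C(-12))*I = ((10 - 20) + 7)*6 = (-10 + 7)*6 = -3*6 = -18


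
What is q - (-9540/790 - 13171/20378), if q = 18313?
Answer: 29501883927/1609862 ≈ 18326.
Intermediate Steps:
q - (-9540/790 - 13171/20378) = 18313 - (-9540/790 - 13171/20378) = 18313 - (-9540*1/790 - 13171*1/20378) = 18313 - (-954/79 - 13171/20378) = 18313 - 1*(-20481121/1609862) = 18313 + 20481121/1609862 = 29501883927/1609862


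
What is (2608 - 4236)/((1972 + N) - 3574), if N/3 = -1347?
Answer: 148/513 ≈ 0.28850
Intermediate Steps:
N = -4041 (N = 3*(-1347) = -4041)
(2608 - 4236)/((1972 + N) - 3574) = (2608 - 4236)/((1972 - 4041) - 3574) = -1628/(-2069 - 3574) = -1628/(-5643) = -1628*(-1/5643) = 148/513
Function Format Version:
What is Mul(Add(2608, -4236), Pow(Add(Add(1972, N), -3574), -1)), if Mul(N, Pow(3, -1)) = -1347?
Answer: Rational(148, 513) ≈ 0.28850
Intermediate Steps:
N = -4041 (N = Mul(3, -1347) = -4041)
Mul(Add(2608, -4236), Pow(Add(Add(1972, N), -3574), -1)) = Mul(Add(2608, -4236), Pow(Add(Add(1972, -4041), -3574), -1)) = Mul(-1628, Pow(Add(-2069, -3574), -1)) = Mul(-1628, Pow(-5643, -1)) = Mul(-1628, Rational(-1, 5643)) = Rational(148, 513)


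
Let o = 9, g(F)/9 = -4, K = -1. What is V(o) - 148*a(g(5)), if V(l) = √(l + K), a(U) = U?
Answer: 5328 + 2*√2 ≈ 5330.8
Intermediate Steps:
g(F) = -36 (g(F) = 9*(-4) = -36)
V(l) = √(-1 + l) (V(l) = √(l - 1) = √(-1 + l))
V(o) - 148*a(g(5)) = √(-1 + 9) - 148*(-36) = √8 + 5328 = 2*√2 + 5328 = 5328 + 2*√2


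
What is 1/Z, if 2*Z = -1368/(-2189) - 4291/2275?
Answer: -1422850/897257 ≈ -1.5858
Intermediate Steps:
Z = -897257/1422850 (Z = (-1368/(-2189) - 4291/2275)/2 = (-1368*(-1/2189) - 4291*1/2275)/2 = (1368/2189 - 613/325)/2 = (½)*(-897257/711425) = -897257/1422850 ≈ -0.63061)
1/Z = 1/(-897257/1422850) = -1422850/897257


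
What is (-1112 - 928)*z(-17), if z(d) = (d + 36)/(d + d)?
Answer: 1140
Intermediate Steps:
z(d) = (36 + d)/(2*d) (z(d) = (36 + d)/((2*d)) = (36 + d)*(1/(2*d)) = (36 + d)/(2*d))
(-1112 - 928)*z(-17) = (-1112 - 928)*((½)*(36 - 17)/(-17)) = -1020*(-1)*19/17 = -2040*(-19/34) = 1140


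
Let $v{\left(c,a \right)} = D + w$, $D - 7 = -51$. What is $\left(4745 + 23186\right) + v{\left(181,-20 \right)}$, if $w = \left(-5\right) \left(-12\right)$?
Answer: $27947$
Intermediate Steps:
$w = 60$
$D = -44$ ($D = 7 - 51 = -44$)
$v{\left(c,a \right)} = 16$ ($v{\left(c,a \right)} = -44 + 60 = 16$)
$\left(4745 + 23186\right) + v{\left(181,-20 \right)} = \left(4745 + 23186\right) + 16 = 27931 + 16 = 27947$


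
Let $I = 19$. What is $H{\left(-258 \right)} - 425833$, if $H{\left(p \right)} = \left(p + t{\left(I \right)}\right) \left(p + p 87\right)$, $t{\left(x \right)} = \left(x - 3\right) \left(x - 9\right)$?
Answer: $1799159$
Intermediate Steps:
$t{\left(x \right)} = \left(-9 + x\right) \left(-3 + x\right)$ ($t{\left(x \right)} = \left(-3 + x\right) \left(-9 + x\right) = \left(-9 + x\right) \left(-3 + x\right)$)
$H{\left(p \right)} = 88 p \left(160 + p\right)$ ($H{\left(p \right)} = \left(p + \left(27 + 19^{2} - 228\right)\right) \left(p + p 87\right) = \left(p + \left(27 + 361 - 228\right)\right) \left(p + 87 p\right) = \left(p + 160\right) 88 p = \left(160 + p\right) 88 p = 88 p \left(160 + p\right)$)
$H{\left(-258 \right)} - 425833 = 88 \left(-258\right) \left(160 - 258\right) - 425833 = 88 \left(-258\right) \left(-98\right) - 425833 = 2224992 - 425833 = 1799159$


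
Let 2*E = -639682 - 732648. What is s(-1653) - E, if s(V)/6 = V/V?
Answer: 686171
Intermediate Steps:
E = -686165 (E = (-639682 - 732648)/2 = (1/2)*(-1372330) = -686165)
s(V) = 6 (s(V) = 6*(V/V) = 6*1 = 6)
s(-1653) - E = 6 - 1*(-686165) = 6 + 686165 = 686171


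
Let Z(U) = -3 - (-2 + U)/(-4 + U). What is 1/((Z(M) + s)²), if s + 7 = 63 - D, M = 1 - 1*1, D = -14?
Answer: 4/17689 ≈ 0.00022613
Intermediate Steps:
M = 0 (M = 1 - 1 = 0)
Z(U) = -3 - (-2 + U)/(-4 + U)
s = 70 (s = -7 + (63 - 1*(-14)) = -7 + (63 + 14) = -7 + 77 = 70)
1/((Z(M) + s)²) = 1/((2*(7 - 2*0)/(-4 + 0) + 70)²) = 1/((2*(7 + 0)/(-4) + 70)²) = 1/((2*(-¼)*7 + 70)²) = 1/((-7/2 + 70)²) = 1/((133/2)²) = 1/(17689/4) = 4/17689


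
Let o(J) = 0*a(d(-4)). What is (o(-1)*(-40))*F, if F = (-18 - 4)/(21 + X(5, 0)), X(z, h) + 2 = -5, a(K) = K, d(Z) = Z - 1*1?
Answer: 0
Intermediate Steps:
d(Z) = -1 + Z (d(Z) = Z - 1 = -1 + Z)
X(z, h) = -7 (X(z, h) = -2 - 5 = -7)
o(J) = 0 (o(J) = 0*(-1 - 4) = 0*(-5) = 0)
F = -11/7 (F = (-18 - 4)/(21 - 7) = -22/14 = -22*1/14 = -11/7 ≈ -1.5714)
(o(-1)*(-40))*F = (0*(-40))*(-11/7) = 0*(-11/7) = 0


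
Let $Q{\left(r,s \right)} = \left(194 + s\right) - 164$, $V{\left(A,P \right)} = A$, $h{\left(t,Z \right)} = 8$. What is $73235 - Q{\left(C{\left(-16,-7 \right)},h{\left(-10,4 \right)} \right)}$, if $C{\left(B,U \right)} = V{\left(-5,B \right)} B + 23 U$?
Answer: $73197$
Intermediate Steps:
$C{\left(B,U \right)} = - 5 B + 23 U$
$Q{\left(r,s \right)} = 30 + s$
$73235 - Q{\left(C{\left(-16,-7 \right)},h{\left(-10,4 \right)} \right)} = 73235 - \left(30 + 8\right) = 73235 - 38 = 73197$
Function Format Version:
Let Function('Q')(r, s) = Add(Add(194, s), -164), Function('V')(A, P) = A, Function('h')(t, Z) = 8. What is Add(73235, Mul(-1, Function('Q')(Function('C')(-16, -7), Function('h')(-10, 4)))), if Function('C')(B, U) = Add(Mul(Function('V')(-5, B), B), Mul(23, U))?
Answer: 73197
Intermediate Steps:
Function('C')(B, U) = Add(Mul(-5, B), Mul(23, U))
Function('Q')(r, s) = Add(30, s)
Add(73235, Mul(-1, Function('Q')(Function('C')(-16, -7), Function('h')(-10, 4)))) = Add(73235, Mul(-1, Add(30, 8))) = Add(73235, Mul(-1, 38)) = Add(73235, -38) = 73197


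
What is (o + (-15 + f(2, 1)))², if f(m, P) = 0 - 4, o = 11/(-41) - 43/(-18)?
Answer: 155176849/544644 ≈ 284.91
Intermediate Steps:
o = 1565/738 (o = 11*(-1/41) - 43*(-1/18) = -11/41 + 43/18 = 1565/738 ≈ 2.1206)
f(m, P) = -4
(o + (-15 + f(2, 1)))² = (1565/738 + (-15 - 4))² = (1565/738 - 19)² = (-12457/738)² = 155176849/544644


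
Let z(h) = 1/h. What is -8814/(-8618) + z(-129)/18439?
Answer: 10482622508/10249520979 ≈ 1.0227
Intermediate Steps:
-8814/(-8618) + z(-129)/18439 = -8814/(-8618) + 1/(-129*18439) = -8814*(-1/8618) - 1/129*1/18439 = 4407/4309 - 1/2378631 = 10482622508/10249520979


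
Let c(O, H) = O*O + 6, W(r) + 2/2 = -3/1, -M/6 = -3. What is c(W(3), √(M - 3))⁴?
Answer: 234256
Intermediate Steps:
M = 18 (M = -6*(-3) = 18)
W(r) = -4 (W(r) = -1 - 3/1 = -1 - 3*1 = -1 - 3 = -4)
c(O, H) = 6 + O² (c(O, H) = O² + 6 = 6 + O²)
c(W(3), √(M - 3))⁴ = (6 + (-4)²)⁴ = (6 + 16)⁴ = 22⁴ = 234256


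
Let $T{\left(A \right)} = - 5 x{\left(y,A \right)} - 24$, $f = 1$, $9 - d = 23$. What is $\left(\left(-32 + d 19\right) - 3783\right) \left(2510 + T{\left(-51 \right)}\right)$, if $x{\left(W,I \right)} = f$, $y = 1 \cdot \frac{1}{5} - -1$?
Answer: $-10124961$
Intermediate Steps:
$d = -14$ ($d = 9 - 23 = -14$)
$y = \frac{6}{5}$ ($y = 1 \cdot \frac{1}{5} + 1 = \frac{1}{5} + 1 = \frac{6}{5} \approx 1.2$)
$x{\left(W,I \right)} = 1$
$T{\left(A \right)} = -29$ ($T{\left(A \right)} = \left(-5\right) 1 - 24 = -5 - 24 = -29$)
$\left(\left(-32 + d 19\right) - 3783\right) \left(2510 + T{\left(-51 \right)}\right) = \left(\left(-32 - 266\right) - 3783\right) \left(2510 - 29\right) = \left(\left(-32 - 266\right) - 3783\right) 2481 = \left(-298 - 3783\right) 2481 = \left(-4081\right) 2481 = -10124961$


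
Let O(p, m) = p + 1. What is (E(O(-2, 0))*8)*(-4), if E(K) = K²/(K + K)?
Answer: 16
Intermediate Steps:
O(p, m) = 1 + p
E(K) = K/2 (E(K) = K²/((2*K)) = (1/(2*K))*K² = K/2)
(E(O(-2, 0))*8)*(-4) = (((1 - 2)/2)*8)*(-4) = (((½)*(-1))*8)*(-4) = -½*8*(-4) = -4*(-4) = 16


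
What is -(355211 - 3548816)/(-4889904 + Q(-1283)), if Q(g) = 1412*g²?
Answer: 3193605/2319387764 ≈ 0.0013769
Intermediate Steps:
-(355211 - 3548816)/(-4889904 + Q(-1283)) = -(355211 - 3548816)/(-4889904 + 1412*(-1283)²) = -(-3193605)/(-4889904 + 1412*1646089) = -(-3193605)/(-4889904 + 2324277668) = -(-3193605)/2319387764 = -1*(-3193605/2319387764) = 3193605/2319387764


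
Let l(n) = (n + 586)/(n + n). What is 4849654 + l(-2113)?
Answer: 20494639331/4226 ≈ 4.8497e+6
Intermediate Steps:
l(n) = (586 + n)/(2*n) (l(n) = (586 + n)/((2*n)) = (586 + n)*(1/(2*n)) = (586 + n)/(2*n))
4849654 + l(-2113) = 4849654 + (½)*(586 - 2113)/(-2113) = 4849654 + (½)*(-1/2113)*(-1527) = 4849654 + 1527/4226 = 20494639331/4226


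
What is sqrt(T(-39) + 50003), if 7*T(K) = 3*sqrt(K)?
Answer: sqrt(2450147 + 21*I*sqrt(39))/7 ≈ 223.61 + 0.0059845*I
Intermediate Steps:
T(K) = 3*sqrt(K)/7 (T(K) = (3*sqrt(K))/7 = 3*sqrt(K)/7)
sqrt(T(-39) + 50003) = sqrt(3*sqrt(-39)/7 + 50003) = sqrt(3*(I*sqrt(39))/7 + 50003) = sqrt(3*I*sqrt(39)/7 + 50003) = sqrt(50003 + 3*I*sqrt(39)/7)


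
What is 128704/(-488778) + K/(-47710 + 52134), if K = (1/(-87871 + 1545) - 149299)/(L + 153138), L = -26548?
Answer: -88979427660672517/337574587817818464 ≈ -0.26358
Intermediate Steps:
K = -2577677095/2185601668 (K = (1/(-87871 + 1545) - 149299)/(-26548 + 153138) = (1/(-86326) - 149299)/126590 = (-1/86326 - 149299)*(1/126590) = -12888385475/86326*1/126590 = -2577677095/2185601668 ≈ -1.1794)
128704/(-488778) + K/(-47710 + 52134) = 128704/(-488778) - 2577677095/(2185601668*(-47710 + 52134)) = 128704*(-1/488778) - 2577677095/2185601668/4424 = -64352/244389 - 2577677095/2185601668*1/4424 = -64352/244389 - 368239585/1381300254176 = -88979427660672517/337574587817818464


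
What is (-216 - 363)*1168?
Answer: -676272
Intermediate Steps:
(-216 - 363)*1168 = -579*1168 = -676272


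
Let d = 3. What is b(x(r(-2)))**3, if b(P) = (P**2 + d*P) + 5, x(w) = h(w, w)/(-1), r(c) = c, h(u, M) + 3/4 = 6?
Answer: 19465109/4096 ≈ 4752.2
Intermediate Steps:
h(u, M) = 21/4 (h(u, M) = -3/4 + 6 = 21/4)
x(w) = -21/4 (x(w) = (21/4)/(-1) = (21/4)*(-1) = -21/4)
b(P) = 5 + P**2 + 3*P (b(P) = (P**2 + 3*P) + 5 = 5 + P**2 + 3*P)
b(x(r(-2)))**3 = (5 + (-21/4)**2 + 3*(-21/4))**3 = (5 + 441/16 - 63/4)**3 = (269/16)**3 = 19465109/4096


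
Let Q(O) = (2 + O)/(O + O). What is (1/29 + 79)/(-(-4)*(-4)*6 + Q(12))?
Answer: -27504/33205 ≈ -0.82831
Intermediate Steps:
Q(O) = (2 + O)/(2*O) (Q(O) = (2 + O)/((2*O)) = (2 + O)*(1/(2*O)) = (2 + O)/(2*O))
(1/29 + 79)/(-(-4)*(-4)*6 + Q(12)) = (1/29 + 79)/(-(-4)*(-4)*6 + (½)*(2 + 12)/12) = (1/29 + 79)/(-1*16*6 + (½)*(1/12)*14) = (2292/29)/(-16*6 + 7/12) = (2292/29)/(-96 + 7/12) = (2292/29)/(-1145/12) = -12/1145*2292/29 = -27504/33205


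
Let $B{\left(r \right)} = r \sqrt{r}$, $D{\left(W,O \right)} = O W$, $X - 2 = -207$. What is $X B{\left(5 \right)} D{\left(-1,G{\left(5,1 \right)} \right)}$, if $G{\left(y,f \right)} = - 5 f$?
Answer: $- 5125 \sqrt{5} \approx -11460.0$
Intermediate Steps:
$X = -205$ ($X = 2 - 207 = -205$)
$B{\left(r \right)} = r^{\frac{3}{2}}$
$X B{\left(5 \right)} D{\left(-1,G{\left(5,1 \right)} \right)} = - 205 \cdot 5^{\frac{3}{2}} \left(-5\right) 1 \left(-1\right) = - 205 \cdot 5 \sqrt{5} \left(\left(-5\right) \left(-1\right)\right) = - 1025 \sqrt{5} \cdot 5 = - 5125 \sqrt{5}$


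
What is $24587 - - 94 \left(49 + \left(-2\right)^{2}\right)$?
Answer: $29569$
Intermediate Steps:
$24587 - - 94 \left(49 + \left(-2\right)^{2}\right) = 24587 - - 94 \left(49 + 4\right) = 24587 - \left(-94\right) 53 = 24587 - -4982 = 24587 + 4982 = 29569$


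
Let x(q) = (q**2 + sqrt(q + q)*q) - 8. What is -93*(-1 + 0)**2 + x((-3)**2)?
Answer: -20 + 27*sqrt(2) ≈ 18.184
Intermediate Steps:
x(q) = -8 + q**2 + sqrt(2)*q**(3/2) (x(q) = (q**2 + sqrt(2*q)*q) - 8 = (q**2 + (sqrt(2)*sqrt(q))*q) - 8 = (q**2 + sqrt(2)*q**(3/2)) - 8 = -8 + q**2 + sqrt(2)*q**(3/2))
-93*(-1 + 0)**2 + x((-3)**2) = -93*(-1 + 0)**2 + (-8 + ((-3)**2)**2 + sqrt(2)*((-3)**2)**(3/2)) = -93*(-1)**2 + (-8 + 9**2 + sqrt(2)*9**(3/2)) = -93*1 + (-8 + 81 + sqrt(2)*27) = -93 + (-8 + 81 + 27*sqrt(2)) = -93 + (73 + 27*sqrt(2)) = -20 + 27*sqrt(2)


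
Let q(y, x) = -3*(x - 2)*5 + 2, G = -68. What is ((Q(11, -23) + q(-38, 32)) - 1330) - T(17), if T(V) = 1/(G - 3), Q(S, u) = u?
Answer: -127870/71 ≈ -1801.0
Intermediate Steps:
T(V) = -1/71 (T(V) = 1/(-68 - 3) = 1/(-71) = -1/71)
q(y, x) = 32 - 15*x (q(y, x) = -3*(-2 + x)*5 + 2 = -3*(-10 + 5*x) + 2 = (30 - 15*x) + 2 = 32 - 15*x)
((Q(11, -23) + q(-38, 32)) - 1330) - T(17) = ((-23 + (32 - 15*32)) - 1330) - 1*(-1/71) = ((-23 + (32 - 480)) - 1330) + 1/71 = ((-23 - 448) - 1330) + 1/71 = (-471 - 1330) + 1/71 = -1801 + 1/71 = -127870/71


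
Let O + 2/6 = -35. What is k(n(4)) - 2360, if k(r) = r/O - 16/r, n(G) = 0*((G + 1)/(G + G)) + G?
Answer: -125298/53 ≈ -2364.1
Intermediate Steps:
O = -106/3 (O = -1/3 - 35 = -106/3 ≈ -35.333)
n(G) = G (n(G) = 0*((1 + G)/((2*G))) + G = 0*((1 + G)*(1/(2*G))) + G = 0*((1 + G)/(2*G)) + G = 0 + G = G)
k(r) = -16/r - 3*r/106 (k(r) = r/(-106/3) - 16/r = r*(-3/106) - 16/r = -3*r/106 - 16/r = -16/r - 3*r/106)
k(n(4)) - 2360 = (-16/4 - 3/106*4) - 2360 = (-16*1/4 - 6/53) - 2360 = (-4 - 6/53) - 2360 = -218/53 - 2360 = -125298/53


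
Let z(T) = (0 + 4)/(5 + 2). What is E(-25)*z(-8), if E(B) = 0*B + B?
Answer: -100/7 ≈ -14.286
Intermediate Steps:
z(T) = 4/7
E(B) = B (E(B) = 0 + B = B)
E(-25)*z(-8) = -25*4/7 = -100/7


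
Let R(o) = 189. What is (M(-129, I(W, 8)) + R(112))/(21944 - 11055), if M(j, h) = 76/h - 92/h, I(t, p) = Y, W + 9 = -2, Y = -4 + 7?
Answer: 551/32667 ≈ 0.016867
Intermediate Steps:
Y = 3
W = -11 (W = -9 - 2 = -11)
I(t, p) = 3
M(j, h) = -16/h
(M(-129, I(W, 8)) + R(112))/(21944 - 11055) = (-16/3 + 189)/(21944 - 11055) = (-16*⅓ + 189)/10889 = (-16/3 + 189)*(1/10889) = (551/3)*(1/10889) = 551/32667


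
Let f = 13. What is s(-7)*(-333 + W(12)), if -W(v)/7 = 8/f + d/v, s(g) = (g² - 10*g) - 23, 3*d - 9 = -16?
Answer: -1257784/39 ≈ -32251.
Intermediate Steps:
d = -7/3 (d = 3 + (⅓)*(-16) = 3 - 16/3 = -7/3 ≈ -2.3333)
s(g) = -23 + g² - 10*g
W(v) = -56/13 + 49/(3*v) (W(v) = -7*(8/13 - 7/(3*v)) = -56/13 + 49/(3*v))
s(-7)*(-333 + W(12)) = (-23 + (-7)² - 10*(-7))*(-333 + (7/39)*(91 - 24*12)/12) = (-23 + 49 + 70)*(-333 + (7/39)*(1/12)*(91 - 288)) = 96*(-333 + (7/39)*(1/12)*(-197)) = 96*(-333 - 1379/468) = 96*(-157223/468) = -1257784/39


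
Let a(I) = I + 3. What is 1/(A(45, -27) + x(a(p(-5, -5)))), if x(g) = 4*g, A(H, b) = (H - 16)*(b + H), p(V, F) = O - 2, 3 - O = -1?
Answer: 1/542 ≈ 0.0018450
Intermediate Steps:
O = 4 (O = 3 - 1*(-1) = 3 + 1 = 4)
p(V, F) = 2 (p(V, F) = 4 - 2 = 2)
A(H, b) = (-16 + H)*(H + b)
a(I) = 3 + I
1/(A(45, -27) + x(a(p(-5, -5)))) = 1/((45**2 - 16*45 - 16*(-27) + 45*(-27)) + 4*(3 + 2)) = 1/((2025 - 720 + 432 - 1215) + 4*5) = 1/(522 + 20) = 1/542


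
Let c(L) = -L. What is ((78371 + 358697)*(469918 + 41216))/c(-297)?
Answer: 74466771704/99 ≈ 7.5219e+8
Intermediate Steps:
((78371 + 358697)*(469918 + 41216))/c(-297) = ((78371 + 358697)*(469918 + 41216))/((-1*(-297))) = (437068*511134)/297 = 223400315112*(1/297) = 74466771704/99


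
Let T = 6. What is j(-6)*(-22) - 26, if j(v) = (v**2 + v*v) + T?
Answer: -1742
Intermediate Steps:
j(v) = 6 + 2*v**2 (j(v) = (v**2 + v*v) + 6 = (v**2 + v**2) + 6 = 2*v**2 + 6 = 6 + 2*v**2)
j(-6)*(-22) - 26 = (6 + 2*(-6)**2)*(-22) - 26 = (6 + 2*36)*(-22) - 26 = (6 + 72)*(-22) - 26 = 78*(-22) - 26 = -1716 - 26 = -1742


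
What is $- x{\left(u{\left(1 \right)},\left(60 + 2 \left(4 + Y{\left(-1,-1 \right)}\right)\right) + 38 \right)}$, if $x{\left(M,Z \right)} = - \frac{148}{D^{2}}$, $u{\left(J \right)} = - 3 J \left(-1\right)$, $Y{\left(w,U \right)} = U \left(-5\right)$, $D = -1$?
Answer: $148$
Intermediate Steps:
$Y{\left(w,U \right)} = - 5 U$
$u{\left(J \right)} = 3 J$
$x{\left(M,Z \right)} = -148$ ($x{\left(M,Z \right)} = - \frac{148}{\left(-1\right)^{2}} = - \frac{148}{1} = \left(-148\right) 1 = -148$)
$- x{\left(u{\left(1 \right)},\left(60 + 2 \left(4 + Y{\left(-1,-1 \right)}\right)\right) + 38 \right)} = \left(-1\right) \left(-148\right) = 148$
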